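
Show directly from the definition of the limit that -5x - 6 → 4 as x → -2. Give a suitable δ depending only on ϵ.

δ = ϵ/5

Suppose ϵ > 0. We need δ > 0 so that 0 < |x + 2| < δ implies |(-5x - 6) − 4| < ϵ.
Since (-5x - 6) − 4 = -5(x + 2), we have |(-5x - 6) − 4| = 5|x + 2|.
So 5|x + 2| < ϵ exactly when |x + 2| < ϵ/5.
Choosing δ = ϵ/5 gives |(-5x - 6) − 4| = 5|x + 2| < ϵ whenever |x + 2| < δ.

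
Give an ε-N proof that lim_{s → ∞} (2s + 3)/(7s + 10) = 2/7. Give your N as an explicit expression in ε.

Let ε > 0 be given. We seek N > 0 such that s > N implies |(2s + 3)/(7s + 10) − (2/7)| < ε.
(2s + 3)/(7s + 10) − (2/7) = (7(2s + 3) − 2(7s + 10)) / (7(7s + 10)) = 1/(7(7s + 10)).
For s > 0 we have 7s + 10 > 7s, so |(2s + 3)/(7s + 10) − (2/7)| = 1/(7(7s + 10)) < 1/(7·7s) = (1/49)/s.
Thus |(2s + 3)/(7s + 10) − (2/7)| < ε whenever s > (1/49)/ε.
Take N = (1/49)/ε. If s > N then |(2s + 3)/(7s + 10) − (2/7)| < (1/49)/s < ε.

N = (1/49)/ε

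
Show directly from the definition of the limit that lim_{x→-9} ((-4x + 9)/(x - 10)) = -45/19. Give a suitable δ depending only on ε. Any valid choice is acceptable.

δ = min(19/2, (361/62)ε)

Fix ε > 0. We want δ > 0 with 0 < |x + 9| < δ ⇒ |(-4x + 9)/(x - 10) + 45/19| < ε.
Combining over a common denominator, (-4x + 9)/(x - 10) + 45/19 = [(-4x + 9)·(-19) − 45·(x - 10)] / [(-19)·(x - 10)] = 31(x + 9) / ((-19)(x - 10)).
So |(-4x + 9)/(x - 10) + 45/19| = 31|x + 9| / (19·|x − 10|).
Require δ ≤ 19/2, so |x − 10| ≥ |-19| − |x + 9| > 19 − 19/2 = 19/2.
Hence |(-4x + 9)/(x - 10) + 45/19| < 31|x + 9|/(19·(19/2)) = (62/361)|x + 9|, which is < ε once |x + 9| < (361/62)ε.
Take δ = min(19/2, (361/62)ε). Then 0 < |x + 9| < δ forces both bounds, so |(-4x + 9)/(x - 10) + 45/19| < ε.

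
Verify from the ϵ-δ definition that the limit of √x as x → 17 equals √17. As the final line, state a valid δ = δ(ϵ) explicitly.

Suppose ϵ > 0. We want δ > 0 such that 0 < |x − 17| < δ implies |√x − √17| < ϵ.
Multiplying by the conjugate, |√x − √17| = |x − 17|/(√x + √17).
Restrict δ ≤ 17 so that |x − 17| < 17 forces x > 0, and then √x + √17 > √17.
Hence |√x − √17| < |x − 17|/√17, which is < ϵ once |x − 17| < √17·ϵ.
Take δ = min(17, √17·ϵ). If 0 < |x − 17| < δ then x > 0 and |√x − √17| < |x − 17|/√17 < ϵ.

δ = min(17, √17·ϵ)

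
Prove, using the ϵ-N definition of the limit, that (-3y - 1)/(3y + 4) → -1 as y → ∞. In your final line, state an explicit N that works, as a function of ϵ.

N = 1/ϵ

Let ϵ > 0. We seek N > 0 such that y > N implies |(-3y - 1)/(3y + 4) + 1| < ϵ.
(-3y - 1)/(3y + 4) + 1 = (3(-3y - 1) − (-3)(3y + 4)) / (3(3y + 4)) = 9/(3(3y + 4)).
For y > 0 we have 3y + 4 > 3y, so |(-3y - 1)/(3y + 4) + 1| = 9/(3(3y + 4)) < 9/(3·3y) = 1/y.
Thus |(-3y - 1)/(3y + 4) + 1| < ϵ whenever y > 1/ϵ.
Take N = 1/ϵ. If y > N then |(-3y - 1)/(3y + 4) + 1| < 1/y < ϵ.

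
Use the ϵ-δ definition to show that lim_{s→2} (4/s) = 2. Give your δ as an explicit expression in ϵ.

δ = min(1, (1/2)ϵ)

Let ϵ > 0. We seek δ > 0 such that 0 < |s − 2| < δ implies |4/s − 2| < ϵ.
|4/s − 2| = 4·|2 − s|/(2·|s|) = 4|s − 2|/(2|s|).
Restrict δ ≤ 1. Then |s − 2| < 1 gives |s| > 1, so 2|s| > 2.
Then |4/s − 2| < 4|s − 2|/2, which is < ϵ when |s − 2| < (1/2)ϵ.
Take δ = min(1, (1/2)ϵ). Then 0 < |s − 2| < δ gives both |s − 2| < 1 and |s − 2| < (1/2)ϵ, so |4/s − 2| < ϵ.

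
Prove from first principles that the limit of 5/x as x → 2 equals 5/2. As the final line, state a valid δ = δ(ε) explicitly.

δ = min(1, (2/5)ε)

Let ε > 0. We seek δ > 0 such that 0 < |x − 2| < δ implies |5/x − (5/2)| < ε.
|5/x − (5/2)| = 5·|2 − x|/(2·|x|) = 5|x − 2|/(2|x|).
Restrict δ ≤ 1. Then |x − 2| < 1 gives |x| > 1, so 2|x| > 2.
Then |5/x − (5/2)| < 5|x − 2|/2, which is < ε when |x − 2| < (2/5)ε.
Take δ = min(1, (2/5)ε). Then 0 < |x − 2| < δ gives both |x − 2| < 1 and |x − 2| < (2/5)ε, so |5/x − (5/2)| < ε.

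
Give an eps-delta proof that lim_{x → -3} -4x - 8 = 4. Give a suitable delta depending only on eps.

delta = eps/4

Let eps > 0. We need delta > 0 so that 0 < |x + 3| < delta implies |(-4x - 8) − 4| < eps.
Since (-4x - 8) − 4 = -4(x + 3), we have |(-4x - 8) − 4| = 4|x + 3|.
So 4|x + 3| < eps exactly when |x + 3| < eps/4.
Take delta = eps/4. If 0 < |x + 3| < delta then |(-4x - 8) − 4| = 4|x + 3| < 4·(eps/4) = eps.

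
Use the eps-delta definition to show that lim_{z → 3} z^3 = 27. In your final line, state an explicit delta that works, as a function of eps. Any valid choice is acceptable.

Let eps > 0 be given. We seek delta > 0 with 0 < |z − 3| < delta ⇒ |z^3 − 27| < eps.
Factor: z^3 − 27 = (z − 3)(z^2 + 3z + 9), so |z^3 − 27| = |z − 3|·|z^2 + 3z + 9|.
Impose delta ≤ 1 so that |z| < 4; then |z^2 + 3z + 9| ≤ 37.
Hence |z^3 − 27| ≤ 37|z − 3|, which is < eps once |z − 3| < eps/37.
Take delta = min(1, eps/37). If 0 < |z − 3| < delta then both bounds hold and |z^3 − 27| ≤ 37|z − 3| < 37·(eps/37) = eps.

delta = min(1, eps/37)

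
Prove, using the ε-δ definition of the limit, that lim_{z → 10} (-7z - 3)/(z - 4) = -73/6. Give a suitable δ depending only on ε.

δ = min(3, (18/31)ε)

Let ε > 0. We want δ > 0 with 0 < |z − 10| < δ ⇒ |(-7z - 3)/(z - 4) + 73/6| < ε.
Combining over a common denominator, (-7z - 3)/(z - 4) + 73/6 = [(-7z - 3)·6 − (-73)·(z - 4)] / [6·(z - 4)] = 31(z − 10) / (6(z - 4)).
So |(-7z - 3)/(z - 4) + 73/6| = 31|z − 10| / (6·|z − 4|).
Require δ ≤ 3, so |z − 4| ≥ |6| − |z − 10| > 6 − 3 = 3.
Hence |(-7z - 3)/(z - 4) + 73/6| < 31|z − 10|/(6·3) = (31/18)|z − 10|, which is < ε once |z − 10| < (18/31)ε.
Take δ = min(3, (18/31)ε). Then 0 < |z − 10| < δ forces both bounds, so |(-7z - 3)/(z - 4) + 73/6| < ε.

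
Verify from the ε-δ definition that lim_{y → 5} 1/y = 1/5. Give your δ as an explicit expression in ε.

Let ε > 0 be given. We seek δ > 0 such that 0 < |y − 5| < δ implies |1/y − (1/5)| < ε.
|1/y − (1/5)| = |5 − y|/(5·|y|) = |y − 5|/(5|y|).
Restrict δ ≤ 5/2. Then |y − 5| < 5/2 gives |y| > 5/2, so 5|y| > 25/2.
Then |1/y − (1/5)| < |y − 5|/(25/2), which is < ε when |y − 5| < (25/2)ε.
Take δ = min(5/2, (25/2)ε). Then 0 < |y − 5| < δ gives both |y − 5| < 5/2 and |y − 5| < (25/2)ε, so |1/y − (1/5)| < ε.

δ = min(5/2, (25/2)ε)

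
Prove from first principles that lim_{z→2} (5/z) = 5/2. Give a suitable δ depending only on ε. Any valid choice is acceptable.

δ = min(1, (2/5)ε)

Let ε > 0. We seek δ > 0 such that 0 < |z − 2| < δ implies |5/z − (5/2)| < ε.
|5/z − (5/2)| = 5·|2 − z|/(2·|z|) = 5|z − 2|/(2|z|).
Restrict δ ≤ 1. Then |z − 2| < 1 gives |z| > 1, so 2|z| > 2.
Then |5/z − (5/2)| < 5|z − 2|/2, which is < ε when |z − 2| < (2/5)ε.
Take δ = min(1, (2/5)ε). Then 0 < |z − 2| < δ gives both |z − 2| < 1 and |z − 2| < (2/5)ε, so |5/z − (5/2)| < ε.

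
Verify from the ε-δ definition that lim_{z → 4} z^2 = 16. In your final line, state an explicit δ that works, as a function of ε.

δ = min(1, ε/9)

Suppose ε > 0. We seek δ > 0 with 0 < |z − 4| < δ ⇒ |z^2 − 16| < ε.
Factor: z^2 − 16 = (z − 4)(z + 4), so |z^2 − 16| = |z − 4|·|z + 4|.
Impose δ ≤ 1 so that |z| < 5; then |z + 4| ≤ 9.
Hence |z^2 − 16| ≤ 9|z − 4|, which is < ε once |z − 4| < ε/9.
Take δ = min(1, ε/9). If 0 < |z − 4| < δ then both bounds hold and |z^2 − 16| ≤ 9|z − 4| < 9·(ε/9) = ε.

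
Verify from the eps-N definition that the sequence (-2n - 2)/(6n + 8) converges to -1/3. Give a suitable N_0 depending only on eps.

N_0 = (1/9)/eps

Suppose eps > 0. For n ≥ 1, |(-2n - 2)/(6n + 8) + 1/3| = |4|/(6(6n + 8)) = 4/(6(6n + 8)).
Since 6n + 8 ≥ 6n for n ≥ 1, this is ≤ 4/(6·6n) = (1/9)/n.
So |(-2n - 2)/(6n + 8) + 1/3| < eps whenever n > (1/9)/eps.
Take N_0 = (1/9)/eps. If n > N_0 then |(-2n - 2)/(6n + 8) + 1/3| ≤ (1/9)/n < eps.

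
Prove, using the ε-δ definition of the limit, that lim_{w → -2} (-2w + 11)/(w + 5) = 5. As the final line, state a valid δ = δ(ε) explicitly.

δ = min(3/2, (3/14)ε)

Fix ε > 0. We want δ > 0 with 0 < |w + 2| < δ ⇒ |(-2w + 11)/(w + 5) − 5| < ε.
Combining over a common denominator, (-2w + 11)/(w + 5) − 5 = [(-2w + 11)·3 − 15·(w + 5)] / [3·(w + 5)] = -21(w + 2) / (3(w + 5)).
So |(-2w + 11)/(w + 5) − 5| = 21|w + 2| / (3·|w + 5|).
Restrict δ ≤ 3/2. Then |w + 2| < 3/2 gives |w + 5| = |(w + 2) + 3| ≥ 3 − 3/2 = 3/2.
Hence |(-2w + 11)/(w + 5) − 5| < 21|w + 2|/(3·(3/2)) = (14/3)|w + 2|, which is < ε once |w + 2| < (3/14)ε.
Take δ = min(3/2, (3/14)ε). Then 0 < |w + 2| < δ forces both bounds, so |(-2w + 11)/(w + 5) − 5| < ε.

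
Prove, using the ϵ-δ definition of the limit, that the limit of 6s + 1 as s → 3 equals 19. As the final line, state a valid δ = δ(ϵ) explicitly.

δ = ϵ/6

Suppose ϵ > 0. We need δ > 0 so that 0 < |s − 3| < δ implies |(6s + 1) − 19| < ϵ.
|(6s + 1) − 19| = |6s - 18| = 6|s − 3|.
Thus it suffices that |s − 3| < ϵ/6.
Take δ = ϵ/6. If 0 < |s − 3| < δ then |(6s + 1) − 19| = 6|s − 3| < 6·(ϵ/6) = ϵ.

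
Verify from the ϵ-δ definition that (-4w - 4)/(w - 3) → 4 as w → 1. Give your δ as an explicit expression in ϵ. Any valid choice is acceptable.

δ = min(1, (1/8)ϵ)

Fix ϵ > 0. We want δ > 0 with 0 < |w − 1| < δ ⇒ |(-4w - 4)/(w - 3) − 4| < ϵ.
Combining over a common denominator, (-4w - 4)/(w - 3) − 4 = [(-4w - 4)·(-2) − (-8)·(w - 3)] / [(-2)·(w - 3)] = 16(w − 1) / ((-2)(w - 3)).
So |(-4w - 4)/(w - 3) − 4| = 16|w − 1| / (2·|w − 3|).
Require δ ≤ 1, so |w − 3| ≥ |-2| − |w − 1| > 2 − 1 = 1.
Hence |(-4w - 4)/(w - 3) − 4| < 16|w − 1|/(2·1) = 8|w − 1|, which is < ϵ once |w − 1| < (1/8)ϵ.
Take δ = min(1, (1/8)ϵ). Then 0 < |w − 1| < δ forces both bounds, so |(-4w - 4)/(w - 3) − 4| < ϵ.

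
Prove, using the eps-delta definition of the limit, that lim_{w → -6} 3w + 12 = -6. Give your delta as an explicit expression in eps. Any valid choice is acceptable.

delta = eps/3

Fix eps > 0. We need delta > 0 so that 0 < |w + 6| < delta implies |(3w + 12) + 6| < eps.
Since (3w + 12) + 6 = 3(w + 6), we have |(3w + 12) + 6| = 3|w + 6|.
Thus it suffices that |w + 6| < eps/3.
Choosing delta = eps/3 gives |(3w + 12) + 6| = 3|w + 6| < eps whenever |w + 6| < delta.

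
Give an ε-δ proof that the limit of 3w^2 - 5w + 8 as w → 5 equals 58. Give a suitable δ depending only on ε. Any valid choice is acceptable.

δ = min(2, ε/31)

Fix ε > 0. We want δ > 0 such that 0 < |w − 5| < δ implies |(3w^2 - 5w + 8) − 58| < ε.
(3w^2 - 5w + 8) − 58 = 3w^2 - 5w - 50 = (w − 5)(3w + 10).
So |(3w^2 - 5w + 8) − 58| = |w − 5|·|3w + 10|.
Require δ ≤ 2. Then |w − 5| < 2 gives |w| < 7, and by the triangle inequality |3w + 10| ≤ 3·7 + 10 = 31.
Hence |(3w^2 - 5w + 8) − 58| ≤ 31|w − 5| < ε provided |w − 5| < ε/31.
Take δ = min(2, ε/31). Then 0 < |w − 5| < δ gives both |w − 5| < 2 and |w − 5| < ε/31, so |(3w^2 - 5w + 8) − 58| < ε.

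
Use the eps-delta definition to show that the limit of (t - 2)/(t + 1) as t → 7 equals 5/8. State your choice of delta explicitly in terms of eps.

delta = min(4, (32/3)eps)

Suppose eps > 0. We want delta > 0 with 0 < |t − 7| < delta ⇒ |(t - 2)/(t + 1) − (5/8)| < eps.
Combining over a common denominator, (t - 2)/(t + 1) − (5/8) = [(t - 2)·8 − 5·(t + 1)] / [8·(t + 1)] = 3(t − 7) / (8(t + 1)).
So |(t - 2)/(t + 1) − (5/8)| = 3|t − 7| / (8·|t + 1|).
Require delta ≤ 4, so |t + 1| ≥ |8| − |t − 7| > 8 − 4 = 4.
Hence |(t - 2)/(t + 1) − (5/8)| < 3|t − 7|/(8·4) = (3/32)|t − 7|, which is < eps once |t − 7| < (32/3)eps.
Take delta = min(4, (32/3)eps). Then 0 < |t − 7| < delta forces both bounds, so |(t - 2)/(t + 1) − (5/8)| < eps.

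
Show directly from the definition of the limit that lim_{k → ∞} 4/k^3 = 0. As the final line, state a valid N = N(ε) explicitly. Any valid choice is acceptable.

Suppose ε > 0. For k ≥ 1, |4/k^3 − 0| = 4/k^3.
4/k^3 < ε ⇔ k^3 > 4/ε ⇔ k > (4/ε)^{1/3}.
Take N = (4/ε)^{1/3}. Then k > N implies 4/k^3 < ε.

N = (4/ε)^{1/3}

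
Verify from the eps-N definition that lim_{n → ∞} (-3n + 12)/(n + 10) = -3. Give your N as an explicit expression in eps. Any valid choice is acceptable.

Let eps > 0 be given. For n ≥ 1, |(-3n + 12)/(n + 10) + 3| = |42|/((n + 10)) = 42/((n + 10)).
Since n + 10 ≥ n for n ≥ 1, this is ≤ 42/(n) = 42/n.
So |(-3n + 12)/(n + 10) + 3| < eps whenever n > 42/eps.
Take N = 42/eps. If n > N then |(-3n + 12)/(n + 10) + 3| ≤ 42/n < eps.

N = 42/eps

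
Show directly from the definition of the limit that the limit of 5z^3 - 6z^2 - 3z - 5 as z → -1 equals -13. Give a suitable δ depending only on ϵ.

δ = min(1, ϵ/50)

Suppose ϵ > 0. We want δ > 0 such that 0 < |z + 1| < δ implies |(5z^3 - 6z^2 - 3z - 5) + 13| < ϵ.
(5z^3 - 6z^2 - 3z - 5) + 13 = 5z^3 - 6z^2 - 3z + 8 = (z + 1)(5z^2 - 11z + 8).
So |(5z^3 - 6z^2 - 3z - 5) + 13| = |z + 1|·|5z^2 - 11z + 8|.
Require δ ≤ 1. Then |z + 1| < 1 gives |z| < 2, and by the triangle inequality |5z^2 - 11z + 8| ≤ 5·2^2 + 11·2 + 8 = 50.
Hence |(5z^3 - 6z^2 - 3z - 5) + 13| ≤ 50|z + 1| < ϵ provided |z + 1| < ϵ/50.
Choosing δ = min(1, ϵ/50) ensures both conditions, hence |(5z^3 - 6z^2 - 3z - 5) + 13| < ϵ.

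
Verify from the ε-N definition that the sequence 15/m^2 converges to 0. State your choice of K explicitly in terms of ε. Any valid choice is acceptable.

K = (15/ε)^{1/2}

Suppose ε > 0. For m ≥ 1, |15/m^2 − 0| = 15/m^2.
15/m^2 < ε ⇔ m^2 > 15/ε ⇔ m > (15/ε)^{1/2}.
Take K = (15/ε)^{1/2}. Then m > K implies 15/m^2 < ε.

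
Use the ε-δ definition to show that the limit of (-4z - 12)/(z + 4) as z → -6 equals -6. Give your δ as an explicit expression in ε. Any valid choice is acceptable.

δ = min(1, (1/2)ε)

Let ε > 0 be given. We want δ > 0 with 0 < |z + 6| < δ ⇒ |(-4z - 12)/(z + 4) + 6| < ε.
Combining over a common denominator, (-4z - 12)/(z + 4) + 6 = [(-4z - 12)·(-2) − 12·(z + 4)] / [(-2)·(z + 4)] = -4(z + 6) / ((-2)(z + 4)).
So |(-4z - 12)/(z + 4) + 6| = 4|z + 6| / (2·|z + 4|).
Require δ ≤ 1, so |z + 4| ≥ |-2| − |z + 6| > 2 − 1 = 1.
Hence |(-4z - 12)/(z + 4) + 6| < 4|z + 6|/(2·1) = 2|z + 6|, which is < ε once |z + 6| < (1/2)ε.
Take δ = min(1, (1/2)ε). Then 0 < |z + 6| < δ forces both bounds, so |(-4z - 12)/(z + 4) + 6| < ε.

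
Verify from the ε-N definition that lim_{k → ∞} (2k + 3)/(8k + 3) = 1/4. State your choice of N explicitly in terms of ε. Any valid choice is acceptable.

N = (9/32)/ε

Fix ε > 0. For k ≥ 1, |(2k + 3)/(8k + 3) − (1/4)| = |18|/(8(8k + 3)) = 18/(8(8k + 3)).
Since 8k + 3 ≥ 8k for k ≥ 1, this is ≤ 18/(8·8k) = (9/32)/k.
So |(2k + 3)/(8k + 3) − (1/4)| < ε whenever k > (9/32)/ε.
Take N = (9/32)/ε. If k > N then |(2k + 3)/(8k + 3) − (1/4)| ≤ (9/32)/k < ε.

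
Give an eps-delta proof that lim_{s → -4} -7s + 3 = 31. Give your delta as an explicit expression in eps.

delta = eps/7

Suppose eps > 0. We need delta > 0 so that 0 < |s + 4| < delta implies |(-7s + 3) − 31| < eps.
Since (-7s + 3) − 31 = -7(s + 4), we have |(-7s + 3) − 31| = 7|s + 4|.
Thus it suffices that |s + 4| < eps/7.
Take delta = eps/7. If 0 < |s + 4| < delta then |(-7s + 3) − 31| = 7|s + 4| < 7·(eps/7) = eps.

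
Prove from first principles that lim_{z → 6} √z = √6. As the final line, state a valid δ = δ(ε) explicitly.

δ = min(6, √6·ε)

Fix ε > 0. We want δ > 0 such that 0 < |z − 6| < δ implies |√z − √6| < ε.
Rationalise: √z − √6 = (z − 6)/(√z + √6), so |√z − √6| = |z − 6|/(√z + √6).
Restrict δ ≤ 6 so that |z − 6| < 6 forces z > 0, and then √z + √6 > √6.
Hence |√z − √6| < |z − 6|/√6, which is < ε once |z − 6| < √6·ε.
Take δ = min(6, √6·ε). If 0 < |z − 6| < δ then z > 0 and |√z − √6| < |z − 6|/√6 < ε.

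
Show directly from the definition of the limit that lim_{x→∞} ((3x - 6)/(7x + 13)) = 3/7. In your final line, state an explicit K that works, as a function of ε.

Let ε > 0 be given. We seek K > 0 such that x > K implies |(3x - 6)/(7x + 13) − (3/7)| < ε.
(3x - 6)/(7x + 13) − (3/7) = (7(3x - 6) − 3(7x + 13)) / (7(7x + 13)) = -81/(7(7x + 13)).
For x > 0 we have 7x + 13 > 7x, so |(3x - 6)/(7x + 13) − (3/7)| = 81/(7(7x + 13)) < 81/(7·7x) = (81/49)/x.
Thus |(3x - 6)/(7x + 13) − (3/7)| < ε whenever x > (81/49)/ε.
Take K = (81/49)/ε. If x > K then |(3x - 6)/(7x + 13) − (3/7)| < (81/49)/x < ε.

K = (81/49)/ε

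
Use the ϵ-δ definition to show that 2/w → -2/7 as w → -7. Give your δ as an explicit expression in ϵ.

δ = min(7/2, (49/4)ϵ)

Let ϵ > 0 be given. We seek δ > 0 such that 0 < |w + 7| < δ implies |2/w + 2/7| < ϵ.
|2/w + 2/7| = 2·|-7 − w|/(7·|w|) = 2|w + 7|/(7|w|).
Restrict δ ≤ 7/2. Then |w + 7| < 7/2 gives |w| > 7/2, so 7|w| > 49/2.
Then |2/w + 2/7| < 2|w + 7|/(49/2), which is < ϵ when |w + 7| < (49/4)ϵ.
Take δ = min(7/2, (49/4)ϵ). Then 0 < |w + 7| < δ gives both |w + 7| < 7/2 and |w + 7| < (49/4)ϵ, so |2/w + 2/7| < ϵ.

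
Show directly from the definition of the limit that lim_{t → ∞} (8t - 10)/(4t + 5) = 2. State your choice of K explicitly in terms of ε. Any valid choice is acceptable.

Suppose ε > 0. We seek K > 0 such that t > K implies |(8t - 10)/(4t + 5) − 2| < ε.
(8t - 10)/(4t + 5) − 2 = (4(8t - 10) − 8(4t + 5)) / (4(4t + 5)) = -80/(4(4t + 5)).
For t > 0 we have 4t + 5 > 4t, so |(8t - 10)/(4t + 5) − 2| = 80/(4(4t + 5)) < 80/(4·4t) = 5/t.
Thus |(8t - 10)/(4t + 5) − 2| < ε whenever t > 5/ε.
Take K = 5/ε. If t > K then |(8t - 10)/(4t + 5) − 2| < 5/t < ε.

K = 5/ε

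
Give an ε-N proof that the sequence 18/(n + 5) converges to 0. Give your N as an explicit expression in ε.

N = 18/ε

Let ε > 0 be given. For n ≥ 1, |18/(n + 5) − 0| = 18/(n + 5) ≤ 18/n.
We need 18/n < ε, i.e. n > 18/ε.
Take N = 18/ε. If n > N then |18/(n + 5)| ≤ 18/n < ε.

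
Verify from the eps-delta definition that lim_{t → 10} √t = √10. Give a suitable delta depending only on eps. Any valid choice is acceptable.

Fix eps > 0. We want delta > 0 such that 0 < |t − 10| < delta implies |√t − √10| < eps.
Rationalise: √t − √10 = (t − 10)/(√t + √10), so |√t − √10| = |t − 10|/(√t + √10).
Restrict delta ≤ 10 so that |t − 10| < 10 forces t > 0, and then √t + √10 > √10.
Hence |√t − √10| < |t − 10|/√10, which is < eps once |t − 10| < √10·eps.
Take delta = min(10, √10·eps). If 0 < |t − 10| < delta then t > 0 and |√t − √10| < |t − 10|/√10 < eps.

delta = min(10, √10·eps)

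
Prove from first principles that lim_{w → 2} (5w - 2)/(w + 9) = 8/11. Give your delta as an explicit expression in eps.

Suppose eps > 0. We want delta > 0 with 0 < |w − 2| < delta ⇒ |(5w - 2)/(w + 9) − (8/11)| < eps.
Combining over a common denominator, (5w - 2)/(w + 9) − (8/11) = [(5w - 2)·11 − 8·(w + 9)] / [11·(w + 9)] = 47(w − 2) / (11(w + 9)).
So |(5w - 2)/(w + 9) − (8/11)| = 47|w − 2| / (11·|w + 9|).
Restrict delta ≤ 11/2. Then |w − 2| < 11/2 gives |w + 9| = |(w − 2) + 11| ≥ 11 − 11/2 = 11/2.
Hence |(5w - 2)/(w + 9) − (8/11)| < 47|w − 2|/(11·(11/2)) = (94/121)|w − 2|, which is < eps once |w − 2| < (121/94)eps.
Take delta = min(11/2, (121/94)eps). Then 0 < |w − 2| < delta forces both bounds, so |(5w - 2)/(w + 9) − (8/11)| < eps.

delta = min(11/2, (121/94)eps)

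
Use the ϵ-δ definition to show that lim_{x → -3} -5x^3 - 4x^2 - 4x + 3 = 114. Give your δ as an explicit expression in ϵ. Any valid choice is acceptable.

δ = min(1, ϵ/161)

Fix ϵ > 0. We want δ > 0 such that 0 < |x + 3| < δ implies |(-5x^3 - 4x^2 - 4x + 3) − 114| < ϵ.
(-5x^3 - 4x^2 - 4x + 3) − 114 = -5x^3 - 4x^2 - 4x - 111 = (x + 3)(-5x^2 + 11x - 37).
So |(-5x^3 - 4x^2 - 4x + 3) − 114| = |x + 3|·|-5x^2 + 11x - 37|.
Assume first that |x + 3| < 1, so |x| < 4. Then |-5x^2 + 11x - 37| ≤ 5·4^2 + 11·4 + 37 = 161.
Hence |(-5x^3 - 4x^2 - 4x + 3) − 114| ≤ 161|x + 3| < ϵ provided |x + 3| < ϵ/161.
Take δ = min(1, ϵ/161). Then 0 < |x + 3| < δ gives both |x + 3| < 1 and |x + 3| < ϵ/161, so |(-5x^3 - 4x^2 - 4x + 3) − 114| < ϵ.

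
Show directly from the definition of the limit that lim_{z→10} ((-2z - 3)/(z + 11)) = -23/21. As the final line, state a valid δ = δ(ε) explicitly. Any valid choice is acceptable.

δ = min(21/2, (441/38)ε)

Let ε > 0. We want δ > 0 with 0 < |z − 10| < δ ⇒ |(-2z - 3)/(z + 11) + 23/21| < ε.
Combining over a common denominator, (-2z - 3)/(z + 11) + 23/21 = [(-2z - 3)·21 − (-23)·(z + 11)] / [21·(z + 11)] = -19(z − 10) / (21(z + 11)).
So |(-2z - 3)/(z + 11) + 23/21| = 19|z − 10| / (21·|z + 11|).
Require δ ≤ 21/2, so |z + 11| ≥ |21| − |z − 10| > 21 − 21/2 = 21/2.
Hence |(-2z - 3)/(z + 11) + 23/21| < 19|z − 10|/(21·(21/2)) = (38/441)|z − 10|, which is < ε once |z − 10| < (441/38)ε.
Take δ = min(21/2, (441/38)ε). Then 0 < |z − 10| < δ forces both bounds, so |(-2z - 3)/(z + 11) + 23/21| < ε.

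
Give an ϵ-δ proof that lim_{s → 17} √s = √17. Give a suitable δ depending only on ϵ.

Fix ϵ > 0. We want δ > 0 such that 0 < |s − 17| < δ implies |√s − √17| < ϵ.
Rationalise: √s − √17 = (s − 17)/(√s + √17), so |√s − √17| = |s − 17|/(√s + √17).
Restrict δ ≤ 17 so that |s − 17| < 17 forces s > 0, and then √s + √17 > √17.
Hence |√s − √17| < |s − 17|/√17, which is < ϵ once |s − 17| < √17·ϵ.
Take δ = min(17, √17·ϵ). If 0 < |s − 17| < δ then s > 0 and |√s − √17| < |s − 17|/√17 < ϵ.

δ = min(17, √17·ϵ)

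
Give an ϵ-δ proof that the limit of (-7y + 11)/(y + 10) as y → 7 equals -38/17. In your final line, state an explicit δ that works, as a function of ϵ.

δ = min(17/2, (289/162)ϵ)

Let ϵ > 0. We want δ > 0 with 0 < |y − 7| < δ ⇒ |(-7y + 11)/(y + 10) + 38/17| < ϵ.
Combining over a common denominator, (-7y + 11)/(y + 10) + 38/17 = [(-7y + 11)·17 − (-38)·(y + 10)] / [17·(y + 10)] = -81(y − 7) / (17(y + 10)).
So |(-7y + 11)/(y + 10) + 38/17| = 81|y − 7| / (17·|y + 10|).
Require δ ≤ 17/2, so |y + 10| ≥ |17| − |y − 7| > 17 − 17/2 = 17/2.
Hence |(-7y + 11)/(y + 10) + 38/17| < 81|y − 7|/(17·(17/2)) = (162/289)|y − 7|, which is < ϵ once |y − 7| < (289/162)ϵ.
Take δ = min(17/2, (289/162)ϵ). Then 0 < |y − 7| < δ forces both bounds, so |(-7y + 11)/(y + 10) + 38/17| < ϵ.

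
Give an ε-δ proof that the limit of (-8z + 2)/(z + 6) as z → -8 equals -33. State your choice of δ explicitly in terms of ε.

Let ε > 0 be given. We want δ > 0 with 0 < |z + 8| < δ ⇒ |(-8z + 2)/(z + 6) + 33| < ε.
Combining over a common denominator, (-8z + 2)/(z + 6) + 33 = [(-8z + 2)·(-2) − 66·(z + 6)] / [(-2)·(z + 6)] = -50(z + 8) / ((-2)(z + 6)).
So |(-8z + 2)/(z + 6) + 33| = 50|z + 8| / (2·|z + 6|).
Restrict δ ≤ 1. Then |z + 8| < 1 gives |z + 6| = |(z + 8) + (-2)| ≥ 2 − 1 = 1.
Hence |(-8z + 2)/(z + 6) + 33| < 50|z + 8|/(2·1) = 25|z + 8|, which is < ε once |z + 8| < (1/25)ε.
Take δ = min(1, (1/25)ε). Then 0 < |z + 8| < δ forces both bounds, so |(-8z + 2)/(z + 6) + 33| < ε.

δ = min(1, (1/25)ε)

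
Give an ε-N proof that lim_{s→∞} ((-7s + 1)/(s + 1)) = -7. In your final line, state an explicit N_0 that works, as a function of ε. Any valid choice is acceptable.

Let ε > 0. We seek N_0 > 0 such that s > N_0 implies |(-7s + 1)/(s + 1) + 7| < ε.
(-7s + 1)/(s + 1) + 7 = ((-7s + 1) − (-7)(s + 1)) / ((s + 1)) = 8/((s + 1)).
For s > 0 we have s + 1 > s, so |(-7s + 1)/(s + 1) + 7| = 8/((s + 1)) < 8/(s) = 8/s.
Thus |(-7s + 1)/(s + 1) + 7| < ε whenever s > 8/ε.
Take N_0 = 8/ε. If s > N_0 then |(-7s + 1)/(s + 1) + 7| < 8/s < ε.

N_0 = 8/ε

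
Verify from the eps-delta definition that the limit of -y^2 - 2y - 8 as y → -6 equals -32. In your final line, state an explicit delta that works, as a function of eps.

Fix eps > 0. We want delta > 0 such that 0 < |y + 6| < delta implies |(-y^2 - 2y - 8) + 32| < eps.
(-y^2 - 2y - 8) + 32 = -y^2 - 2y + 24 = (y + 6)(-y + 4).
So |(-y^2 - 2y - 8) + 32| = |y + 6|·|-y + 4|.
Assume first that |y + 6| < 2, so |y| < 8. Then |-y + 4| ≤ 8 + 4 = 12.
Hence |(-y^2 - 2y - 8) + 32| ≤ 12|y + 6| < eps provided |y + 6| < eps/12.
Take delta = min(2, eps/12). Then 0 < |y + 6| < delta gives both |y + 6| < 2 and |y + 6| < eps/12, so |(-y^2 - 2y - 8) + 32| < eps.

delta = min(2, eps/12)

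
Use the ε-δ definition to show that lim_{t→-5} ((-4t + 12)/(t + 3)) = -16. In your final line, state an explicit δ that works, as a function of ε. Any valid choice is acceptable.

Fix ε > 0. We want δ > 0 with 0 < |t + 5| < δ ⇒ |(-4t + 12)/(t + 3) + 16| < ε.
Combining over a common denominator, (-4t + 12)/(t + 3) + 16 = [(-4t + 12)·(-2) − 32·(t + 3)] / [(-2)·(t + 3)] = -24(t + 5) / ((-2)(t + 3)).
So |(-4t + 12)/(t + 3) + 16| = 24|t + 5| / (2·|t + 3|).
Require δ ≤ 1, so |t + 3| ≥ |-2| − |t + 5| > 2 − 1 = 1.
Hence |(-4t + 12)/(t + 3) + 16| < 24|t + 5|/(2·1) = 12|t + 5|, which is < ε once |t + 5| < (1/12)ε.
Take δ = min(1, (1/12)ε). Then 0 < |t + 5| < δ forces both bounds, so |(-4t + 12)/(t + 3) + 16| < ε.

δ = min(1, (1/12)ε)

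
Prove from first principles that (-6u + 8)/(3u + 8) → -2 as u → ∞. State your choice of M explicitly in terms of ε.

M = 8/ε

Let ε > 0. We seek M > 0 such that u > M implies |(-6u + 8)/(3u + 8) + 2| < ε.
(-6u + 8)/(3u + 8) + 2 = (3(-6u + 8) − (-6)(3u + 8)) / (3(3u + 8)) = 72/(3(3u + 8)).
For u > 0 we have 3u + 8 > 3u, so |(-6u + 8)/(3u + 8) + 2| = 72/(3(3u + 8)) < 72/(3·3u) = 8/u.
Thus |(-6u + 8)/(3u + 8) + 2| < ε whenever u > 8/ε.
Take M = 8/ε. If u > M then |(-6u + 8)/(3u + 8) + 2| < 8/u < ε.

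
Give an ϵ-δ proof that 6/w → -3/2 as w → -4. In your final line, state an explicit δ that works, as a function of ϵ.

δ = min(2, (4/3)ϵ)

Let ϵ > 0 be given. We seek δ > 0 such that 0 < |w + 4| < δ implies |6/w + 3/2| < ϵ.
|6/w + 3/2| = 6·|-4 − w|/(4·|w|) = 6|w + 4|/(4|w|).
Require δ ≤ 2 so that |w| > 4 − 2 = 2, hence 4|w| > 8.
Then |6/w + 3/2| < 6|w + 4|/8, which is < ϵ when |w + 4| < (4/3)ϵ.
Take δ = min(2, (4/3)ϵ). Then 0 < |w + 4| < δ gives both |w + 4| < 2 and |w + 4| < (4/3)ϵ, so |6/w + 3/2| < ϵ.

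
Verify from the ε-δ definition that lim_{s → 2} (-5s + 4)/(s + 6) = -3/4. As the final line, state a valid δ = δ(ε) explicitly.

Fix ε > 0. We want δ > 0 with 0 < |s − 2| < δ ⇒ |(-5s + 4)/(s + 6) + 3/4| < ε.
Combining over a common denominator, (-5s + 4)/(s + 6) + 3/4 = [(-5s + 4)·8 − (-6)·(s + 6)] / [8·(s + 6)] = -34(s − 2) / (8(s + 6)).
So |(-5s + 4)/(s + 6) + 3/4| = 34|s − 2| / (8·|s + 6|).
Restrict δ ≤ 4. Then |s − 2| < 4 gives |s + 6| = |(s − 2) + 8| ≥ 8 − 4 = 4.
Hence |(-5s + 4)/(s + 6) + 3/4| < 34|s − 2|/(8·4) = (17/16)|s − 2|, which is < ε once |s − 2| < (16/17)ε.
Take δ = min(4, (16/17)ε). Then 0 < |s − 2| < δ forces both bounds, so |(-5s + 4)/(s + 6) + 3/4| < ε.

δ = min(4, (16/17)ε)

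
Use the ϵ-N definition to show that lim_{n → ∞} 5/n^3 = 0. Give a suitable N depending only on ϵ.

Suppose ϵ > 0. For n ≥ 1, |5/n^3 − 0| = 5/n^3.
5/n^3 < ϵ ⇔ n^3 > 5/ϵ ⇔ n > (5/ϵ)^{1/3}.
Take N = (5/ϵ)^{1/3}. Then n > N implies 5/n^3 < ϵ.

N = (5/ϵ)^{1/3}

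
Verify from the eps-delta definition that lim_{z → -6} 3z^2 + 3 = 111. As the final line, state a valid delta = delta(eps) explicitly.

delta = min(1, eps/39)

Let eps > 0 be given. We want delta > 0 such that 0 < |z + 6| < delta implies |(3z^2 + 3) − 111| < eps.
(3z^2 + 3) − 111 = 3z^2 - 108 = (z + 6)(3z - 18).
So |(3z^2 + 3) − 111| = |z + 6|·|3z - 18|.
Require delta ≤ 1. Then |z + 6| < 1 gives |z| < 7, and by the triangle inequality |3z - 18| ≤ 3·7 + 18 = 39.
Hence |(3z^2 + 3) − 111| ≤ 39|z + 6| < eps provided |z + 6| < eps/39.
Choosing delta = min(1, eps/39) ensures both conditions, hence |(3z^2 + 3) − 111| < eps.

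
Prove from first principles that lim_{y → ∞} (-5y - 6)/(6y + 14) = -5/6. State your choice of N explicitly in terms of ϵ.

Let ϵ > 0 be given. We seek N > 0 such that y > N implies |(-5y - 6)/(6y + 14) + 5/6| < ϵ.
(-5y - 6)/(6y + 14) + 5/6 = (6(-5y - 6) − (-5)(6y + 14)) / (6(6y + 14)) = 34/(6(6y + 14)).
For y > 0 we have 6y + 14 > 6y, so |(-5y - 6)/(6y + 14) + 5/6| = 34/(6(6y + 14)) < 34/(6·6y) = (17/18)/y.
Thus |(-5y - 6)/(6y + 14) + 5/6| < ϵ whenever y > (17/18)/ϵ.
Take N = (17/18)/ϵ. If y > N then |(-5y - 6)/(6y + 14) + 5/6| < (17/18)/y < ϵ.

N = (17/18)/ϵ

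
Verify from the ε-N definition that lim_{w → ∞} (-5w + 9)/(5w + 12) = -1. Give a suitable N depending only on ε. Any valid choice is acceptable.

Suppose ε > 0. We seek N > 0 such that w > N implies |(-5w + 9)/(5w + 12) + 1| < ε.
(-5w + 9)/(5w + 12) + 1 = (5(-5w + 9) − (-5)(5w + 12)) / (5(5w + 12)) = 105/(5(5w + 12)).
For w > 0 we have 5w + 12 > 5w, so |(-5w + 9)/(5w + 12) + 1| = 105/(5(5w + 12)) < 105/(5·5w) = (21/5)/w.
Thus |(-5w + 9)/(5w + 12) + 1| < ε whenever w > (21/5)/ε.
Take N = (21/5)/ε. If w > N then |(-5w + 9)/(5w + 12) + 1| < (21/5)/w < ε.

N = (21/5)/ε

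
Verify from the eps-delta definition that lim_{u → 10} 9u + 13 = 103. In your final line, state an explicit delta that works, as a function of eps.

delta = eps/9

Suppose eps > 0. We need delta > 0 so that 0 < |u − 10| < delta implies |(9u + 13) − 103| < eps.
|(9u + 13) − 103| = |9u - 90| = 9|u − 10|.
Thus it suffices that |u − 10| < eps/9.
Choosing delta = eps/9 gives |(9u + 13) − 103| = 9|u − 10| < eps whenever |u − 10| < delta.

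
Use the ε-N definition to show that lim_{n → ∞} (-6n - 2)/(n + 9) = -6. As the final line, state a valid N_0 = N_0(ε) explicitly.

N_0 = 52/ε

Let ε > 0. For n ≥ 1, |(-6n - 2)/(n + 9) + 6| = |52|/((n + 9)) = 52/((n + 9)).
Since n + 9 ≥ n for n ≥ 1, this is ≤ 52/(n) = 52/n.
So |(-6n - 2)/(n + 9) + 6| < ε whenever n > 52/ε.
Take N_0 = 52/ε. If n > N_0 then |(-6n - 2)/(n + 9) + 6| ≤ 52/n < ε.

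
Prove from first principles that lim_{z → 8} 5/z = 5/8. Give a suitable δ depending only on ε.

δ = min(4, (32/5)ε)

Fix ε > 0. We seek δ > 0 such that 0 < |z − 8| < δ implies |5/z − (5/8)| < ε.
|5/z − (5/8)| = 5·|8 − z|/(8·|z|) = 5|z − 8|/(8|z|).
Restrict δ ≤ 4. Then |z − 8| < 4 gives |z| > 4, so 8|z| > 32.
Then |5/z − (5/8)| < 5|z − 8|/32, which is < ε when |z − 8| < (32/5)ε.
Take δ = min(4, (32/5)ε). Then 0 < |z − 8| < δ gives both |z − 8| < 4 and |z − 8| < (32/5)ε, so |5/z − (5/8)| < ε.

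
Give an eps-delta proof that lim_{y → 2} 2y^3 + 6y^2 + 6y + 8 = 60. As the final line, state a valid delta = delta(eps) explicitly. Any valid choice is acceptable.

delta = min(2, eps/98)

Let eps > 0 be given. We want delta > 0 such that 0 < |y − 2| < delta implies |(2y^3 + 6y^2 + 6y + 8) − 60| < eps.
(2y^3 + 6y^2 + 6y + 8) − 60 = 2y^3 + 6y^2 + 6y - 52 = (y − 2)(2y^2 + 10y + 26).
So |(2y^3 + 6y^2 + 6y + 8) − 60| = |y − 2|·|2y^2 + 10y + 26|.
Require delta ≤ 2. Then |y − 2| < 2 gives |y| < 4, and by the triangle inequality |2y^2 + 10y + 26| ≤ 2·4^2 + 10·4 + 26 = 98.
Hence |(2y^3 + 6y^2 + 6y + 8) − 60| ≤ 98|y − 2| < eps provided |y − 2| < eps/98.
Choosing delta = min(2, eps/98) ensures both conditions, hence |(2y^3 + 6y^2 + 6y + 8) − 60| < eps.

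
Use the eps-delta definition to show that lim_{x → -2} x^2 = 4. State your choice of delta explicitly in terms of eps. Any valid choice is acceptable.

delta = min(2, eps/6)

Suppose eps > 0. We seek delta > 0 with 0 < |x + 2| < delta ⇒ |x^2 − 4| < eps.
Factor: x^2 − 4 = (x + 2)(x - 2), so |x^2 − 4| = |x + 2|·|x - 2|.
Restrict delta ≤ 2. Then |x + 2| < 2 gives |x| < 4, so by the triangle inequality |x - 2| ≤ 4 + 2 = 6.
Hence |x^2 − 4| ≤ 6|x + 2|, which is < eps once |x + 2| < eps/6.
Take delta = min(2, eps/6). If 0 < |x + 2| < delta then both bounds hold and |x^2 − 4| ≤ 6|x + 2| < 6·(eps/6) = eps.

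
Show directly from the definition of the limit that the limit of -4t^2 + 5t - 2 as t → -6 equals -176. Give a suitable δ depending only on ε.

δ = min(2, ε/61)

Suppose ε > 0. We want δ > 0 such that 0 < |t + 6| < δ implies |(-4t^2 + 5t - 2) + 176| < ε.
(-4t^2 + 5t - 2) + 176 = -4t^2 + 5t + 174 = (t + 6)(-4t + 29).
So |(-4t^2 + 5t - 2) + 176| = |t + 6|·|-4t + 29|.
Require δ ≤ 2. Then |t + 6| < 2 gives |t| < 8, and by the triangle inequality |-4t + 29| ≤ 4·8 + 29 = 61.
Hence |(-4t^2 + 5t - 2) + 176| ≤ 61|t + 6| < ε provided |t + 6| < ε/61.
Take δ = min(2, ε/61). Then 0 < |t + 6| < δ gives both |t + 6| < 2 and |t + 6| < ε/61, so |(-4t^2 + 5t - 2) + 176| < ε.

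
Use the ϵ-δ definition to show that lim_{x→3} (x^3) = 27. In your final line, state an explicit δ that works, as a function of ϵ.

δ = min(1, ϵ/37)

Fix ϵ > 0. We seek δ > 0 with 0 < |x − 3| < δ ⇒ |x^3 − 27| < ϵ.
Factor: x^3 − 27 = (x − 3)(x^2 + 3x + 9), so |x^3 − 27| = |x − 3|·|x^2 + 3x + 9|.
Impose δ ≤ 1 so that |x| < 4; then |x^2 + 3x + 9| ≤ 37.
Hence |x^3 − 27| ≤ 37|x − 3|, which is < ϵ once |x − 3| < ϵ/37.
Take δ = min(1, ϵ/37). If 0 < |x − 3| < δ then both bounds hold and |x^3 − 27| ≤ 37|x − 3| < 37·(ϵ/37) = ϵ.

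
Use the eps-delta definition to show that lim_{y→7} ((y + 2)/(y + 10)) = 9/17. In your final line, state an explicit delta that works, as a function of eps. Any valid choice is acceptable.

Let eps > 0 be given. We want delta > 0 with 0 < |y − 7| < delta ⇒ |(y + 2)/(y + 10) − (9/17)| < eps.
Combining over a common denominator, (y + 2)/(y + 10) − (9/17) = [(y + 2)·17 − 9·(y + 10)] / [17·(y + 10)] = 8(y − 7) / (17(y + 10)).
So |(y + 2)/(y + 10) − (9/17)| = 8|y − 7| / (17·|y + 10|).
Restrict delta ≤ 17/2. Then |y − 7| < 17/2 gives |y + 10| = |(y − 7) + 17| ≥ 17 − 17/2 = 17/2.
Hence |(y + 2)/(y + 10) − (9/17)| < 8|y − 7|/(17·(17/2)) = (16/289)|y − 7|, which is < eps once |y − 7| < (289/16)eps.
Take delta = min(17/2, (289/16)eps). Then 0 < |y − 7| < delta forces both bounds, so |(y + 2)/(y + 10) − (9/17)| < eps.

delta = min(17/2, (289/16)eps)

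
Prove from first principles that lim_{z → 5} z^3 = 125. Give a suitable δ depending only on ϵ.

Suppose ϵ > 0. We seek δ > 0 with 0 < |z − 5| < δ ⇒ |z^3 − 125| < ϵ.
Factor: z^3 − 125 = (z − 5)(z^2 + 5z + 25), so |z^3 − 125| = |z − 5|·|z^2 + 5z + 25|.
Impose δ ≤ 2 so that |z| < 7; then |z^2 + 5z + 25| ≤ 109.
Hence |z^3 − 125| ≤ 109|z − 5|, which is < ϵ once |z − 5| < ϵ/109.
Take δ = min(2, ϵ/109). If 0 < |z − 5| < δ then both bounds hold and |z^3 − 125| ≤ 109|z − 5| < 109·(ϵ/109) = ϵ.

δ = min(2, ϵ/109)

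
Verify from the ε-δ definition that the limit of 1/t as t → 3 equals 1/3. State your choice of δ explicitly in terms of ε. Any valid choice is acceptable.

Fix ε > 0. We seek δ > 0 such that 0 < |t − 3| < δ implies |1/t − (1/3)| < ε.
|1/t − (1/3)| = |3 − t|/(3·|t|) = |t − 3|/(3|t|).
Restrict δ ≤ 3/2. Then |t − 3| < 3/2 gives |t| > 3/2, so 3|t| > 9/2.
Then |1/t − (1/3)| < |t − 3|/(9/2), which is < ε when |t − 3| < (9/2)ε.
Take δ = min(3/2, (9/2)ε). Then 0 < |t − 3| < δ gives both |t − 3| < 3/2 and |t − 3| < (9/2)ε, so |1/t − (1/3)| < ε.

δ = min(3/2, (9/2)ε)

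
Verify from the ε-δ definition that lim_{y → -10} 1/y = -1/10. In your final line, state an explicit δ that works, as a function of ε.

Let ε > 0. We seek δ > 0 such that 0 < |y + 10| < δ implies |1/y + 1/10| < ε.
|1/y + 1/10| = |-10 − y|/(10·|y|) = |y + 10|/(10|y|).
Restrict δ ≤ 5. Then |y + 10| < 5 gives |y| > 5, so 10|y| > 50.
Then |1/y + 1/10| < |y + 10|/50, which is < ε when |y + 10| < 50ε.
Take δ = min(5, 50ε). Then 0 < |y + 10| < δ gives both |y + 10| < 5 and |y + 10| < 50ε, so |1/y + 1/10| < ε.

δ = min(5, 50ε)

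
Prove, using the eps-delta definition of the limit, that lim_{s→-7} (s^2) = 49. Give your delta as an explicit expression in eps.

Suppose eps > 0. We seek delta > 0 with 0 < |s + 7| < delta ⇒ |s^2 − 49| < eps.
Factor: s^2 − 49 = (s + 7)(s - 7), so |s^2 − 49| = |s + 7|·|s - 7|.
Impose delta ≤ 1 so that |s| < 8; then |s - 7| ≤ 15.
Hence |s^2 − 49| ≤ 15|s + 7|, which is < eps once |s + 7| < eps/15.
Take delta = min(1, eps/15). If 0 < |s + 7| < delta then both bounds hold and |s^2 − 49| ≤ 15|s + 7| < 15·(eps/15) = eps.

delta = min(1, eps/15)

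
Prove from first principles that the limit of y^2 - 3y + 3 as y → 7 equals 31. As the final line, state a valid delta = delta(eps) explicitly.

Suppose eps > 0. We want delta > 0 such that 0 < |y − 7| < delta implies |(y^2 - 3y + 3) − 31| < eps.
(y^2 - 3y + 3) − 31 = y^2 - 3y - 28 = (y − 7)(y + 4).
So |(y^2 - 3y + 3) − 31| = |y − 7|·|y + 4|.
Require delta ≤ 1. Then |y − 7| < 1 gives |y| < 8, and by the triangle inequality |y + 4| ≤ 8 + 4 = 12.
Hence |(y^2 - 3y + 3) − 31| ≤ 12|y − 7| < eps provided |y − 7| < eps/12.
Choosing delta = min(1, eps/12) ensures both conditions, hence |(y^2 - 3y + 3) − 31| < eps.

delta = min(1, eps/12)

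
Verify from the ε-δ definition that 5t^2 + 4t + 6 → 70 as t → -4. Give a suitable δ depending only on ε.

Let ε > 0. We want δ > 0 such that 0 < |t + 4| < δ implies |(5t^2 + 4t + 6) − 70| < ε.
(5t^2 + 4t + 6) − 70 = 5t^2 + 4t - 64 = (t + 4)(5t - 16).
So |(5t^2 + 4t + 6) − 70| = |t + 4|·|5t - 16|.
Require δ ≤ 1. Then |t + 4| < 1 gives |t| < 5, and by the triangle inequality |5t - 16| ≤ 5·5 + 16 = 41.
Hence |(5t^2 + 4t + 6) − 70| ≤ 41|t + 4| < ε provided |t + 4| < ε/41.
Choosing δ = min(1, ε/41) ensures both conditions, hence |(5t^2 + 4t + 6) − 70| < ε.

δ = min(1, ε/41)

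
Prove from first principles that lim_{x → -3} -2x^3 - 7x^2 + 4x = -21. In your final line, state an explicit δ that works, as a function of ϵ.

δ = min(1, ϵ/43)

Let ϵ > 0. We want δ > 0 such that 0 < |x + 3| < δ implies |(-2x^3 - 7x^2 + 4x) + 21| < ϵ.
(-2x^3 - 7x^2 + 4x) + 21 = -2x^3 - 7x^2 + 4x + 21 = (x + 3)(-2x^2 - x + 7).
So |(-2x^3 - 7x^2 + 4x) + 21| = |x + 3|·|-2x^2 - x + 7|.
Assume first that |x + 3| < 1, so |x| < 4. Then |-2x^2 - x + 7| ≤ 2·4^2 + 4 + 7 = 43.
Hence |(-2x^3 - 7x^2 + 4x) + 21| ≤ 43|x + 3| < ϵ provided |x + 3| < ϵ/43.
Choosing δ = min(1, ϵ/43) ensures both conditions, hence |(-2x^3 - 7x^2 + 4x) + 21| < ϵ.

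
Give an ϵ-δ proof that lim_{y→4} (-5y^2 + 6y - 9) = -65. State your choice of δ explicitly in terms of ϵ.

Suppose ϵ > 0. We want δ > 0 such that 0 < |y − 4| < δ implies |(-5y^2 + 6y - 9) + 65| < ϵ.
(-5y^2 + 6y - 9) + 65 = -5y^2 + 6y + 56 = (y − 4)(-5y - 14).
So |(-5y^2 + 6y - 9) + 65| = |y − 4|·|-5y - 14|.
Require δ ≤ 1. Then |y − 4| < 1 gives |y| < 5, and by the triangle inequality |-5y - 14| ≤ 5·5 + 14 = 39.
Hence |(-5y^2 + 6y - 9) + 65| ≤ 39|y − 4| < ϵ provided |y − 4| < ϵ/39.
Take δ = min(1, ϵ/39). Then 0 < |y − 4| < δ gives both |y − 4| < 1 and |y − 4| < ϵ/39, so |(-5y^2 + 6y - 9) + 65| < ϵ.

δ = min(1, ϵ/39)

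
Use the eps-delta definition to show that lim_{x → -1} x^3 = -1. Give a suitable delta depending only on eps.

delta = min(2, eps/13)

Suppose eps > 0. We seek delta > 0 with 0 < |x + 1| < delta ⇒ |x^3 + 1| < eps.
Factor: x^3 + 1 = (x + 1)(x^2 - x + 1), so |x^3 + 1| = |x + 1|·|x^2 - x + 1|.
Impose delta ≤ 2 so that |x| < 3; then |x^2 - x + 1| ≤ 13.
Hence |x^3 + 1| ≤ 13|x + 1|, which is < eps once |x + 1| < eps/13.
Take delta = min(2, eps/13). If 0 < |x + 1| < delta then both bounds hold and |x^3 + 1| ≤ 13|x + 1| < 13·(eps/13) = eps.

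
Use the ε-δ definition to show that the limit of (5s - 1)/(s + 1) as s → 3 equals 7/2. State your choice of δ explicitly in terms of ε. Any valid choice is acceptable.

δ = min(2, (4/3)ε)

Fix ε > 0. We want δ > 0 with 0 < |s − 3| < δ ⇒ |(5s - 1)/(s + 1) − (7/2)| < ε.
Combining over a common denominator, (5s - 1)/(s + 1) − (7/2) = [(5s - 1)·4 − 14·(s + 1)] / [4·(s + 1)] = 6(s − 3) / (4(s + 1)).
So |(5s - 1)/(s + 1) − (7/2)| = 6|s − 3| / (4·|s + 1|).
Require δ ≤ 2, so |s + 1| ≥ |4| − |s − 3| > 4 − 2 = 2.
Hence |(5s - 1)/(s + 1) − (7/2)| < 6|s − 3|/(4·2) = (3/4)|s − 3|, which is < ε once |s − 3| < (4/3)ε.
Take δ = min(2, (4/3)ε). Then 0 < |s − 3| < δ forces both bounds, so |(5s - 1)/(s + 1) − (7/2)| < ε.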